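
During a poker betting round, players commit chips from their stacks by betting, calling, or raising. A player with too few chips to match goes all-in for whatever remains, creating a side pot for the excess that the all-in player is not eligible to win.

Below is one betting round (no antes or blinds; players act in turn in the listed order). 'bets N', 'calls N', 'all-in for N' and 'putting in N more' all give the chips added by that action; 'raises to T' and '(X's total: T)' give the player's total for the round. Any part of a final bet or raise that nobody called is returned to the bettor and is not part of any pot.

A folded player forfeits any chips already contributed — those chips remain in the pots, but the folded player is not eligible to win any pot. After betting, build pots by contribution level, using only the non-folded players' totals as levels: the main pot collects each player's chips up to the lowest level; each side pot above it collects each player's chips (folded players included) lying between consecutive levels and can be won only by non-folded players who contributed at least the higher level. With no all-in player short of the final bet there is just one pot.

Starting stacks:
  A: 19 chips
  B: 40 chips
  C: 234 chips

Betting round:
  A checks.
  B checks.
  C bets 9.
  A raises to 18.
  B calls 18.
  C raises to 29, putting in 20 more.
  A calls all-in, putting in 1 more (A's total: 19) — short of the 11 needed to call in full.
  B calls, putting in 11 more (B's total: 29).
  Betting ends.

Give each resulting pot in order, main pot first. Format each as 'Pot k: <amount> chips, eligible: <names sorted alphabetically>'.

Pot 1: 57 chips, eligible: A, B, C
Pot 2: 20 chips, eligible: B, C

Derivation:
Contributions: A=19, B=29, C=29
Pot levels (distinct totals of non-folded players): 19, 29
Layer 1-19: 19 each from A, B, C = 19*3 = 57 chips; eligible A, B, C
Layer 20-29: 10 each from B, C = 10*2 = 20 chips; eligible B, C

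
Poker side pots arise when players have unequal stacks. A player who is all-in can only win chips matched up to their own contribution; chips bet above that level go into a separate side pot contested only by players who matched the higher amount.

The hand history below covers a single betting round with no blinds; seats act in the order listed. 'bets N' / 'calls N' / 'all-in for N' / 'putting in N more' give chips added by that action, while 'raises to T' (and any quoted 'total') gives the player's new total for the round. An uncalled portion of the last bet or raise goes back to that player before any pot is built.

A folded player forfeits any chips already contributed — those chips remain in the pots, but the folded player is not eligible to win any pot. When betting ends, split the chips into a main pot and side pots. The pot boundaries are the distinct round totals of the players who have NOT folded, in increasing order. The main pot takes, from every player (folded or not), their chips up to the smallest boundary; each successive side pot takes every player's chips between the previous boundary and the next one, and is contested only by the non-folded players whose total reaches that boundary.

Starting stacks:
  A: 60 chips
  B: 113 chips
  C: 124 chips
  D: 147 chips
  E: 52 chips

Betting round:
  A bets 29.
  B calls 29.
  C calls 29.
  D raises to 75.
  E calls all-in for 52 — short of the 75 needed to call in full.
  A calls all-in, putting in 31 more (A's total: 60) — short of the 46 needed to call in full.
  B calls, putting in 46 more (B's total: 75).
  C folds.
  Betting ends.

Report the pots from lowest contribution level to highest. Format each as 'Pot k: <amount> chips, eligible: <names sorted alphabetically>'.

Contributions: A=60, B=75, C=29, D=75, E=52
Folded: C
Pot levels (distinct totals of non-folded players): 52, 60, 75
Layer 1-52: A 52 + B 52 + C 29 + D 52 + E 52 = 237 chips; eligible A, B, D, E
Layer 53-60: 8 each from A, B, D = 8*3 = 24 chips; eligible A, B, D
Layer 61-75: 15 each from B, D = 15*2 = 30 chips; eligible B, D

Pot 1: 237 chips, eligible: A, B, D, E
Pot 2: 24 chips, eligible: A, B, D
Pot 3: 30 chips, eligible: B, D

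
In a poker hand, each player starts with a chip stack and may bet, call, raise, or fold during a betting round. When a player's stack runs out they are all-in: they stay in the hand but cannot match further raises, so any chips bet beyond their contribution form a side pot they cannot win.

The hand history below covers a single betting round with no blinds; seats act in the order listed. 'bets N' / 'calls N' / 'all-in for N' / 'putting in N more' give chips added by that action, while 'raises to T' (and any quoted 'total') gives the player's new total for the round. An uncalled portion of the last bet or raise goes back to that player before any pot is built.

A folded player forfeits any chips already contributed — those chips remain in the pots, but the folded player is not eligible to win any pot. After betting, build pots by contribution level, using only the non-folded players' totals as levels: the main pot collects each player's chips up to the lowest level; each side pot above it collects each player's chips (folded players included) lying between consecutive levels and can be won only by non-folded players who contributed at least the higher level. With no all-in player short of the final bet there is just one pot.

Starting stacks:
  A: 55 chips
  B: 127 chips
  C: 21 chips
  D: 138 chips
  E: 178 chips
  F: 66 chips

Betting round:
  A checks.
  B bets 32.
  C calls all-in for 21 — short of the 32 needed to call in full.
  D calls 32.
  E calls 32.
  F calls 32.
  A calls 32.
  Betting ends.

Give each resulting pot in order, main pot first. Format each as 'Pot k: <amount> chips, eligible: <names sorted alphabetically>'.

Pot 1: 126 chips, eligible: A, B, C, D, E, F
Pot 2: 55 chips, eligible: A, B, D, E, F

Derivation:
Contributions: A=32, B=32, C=21, D=32, E=32, F=32
Pot levels (distinct totals of non-folded players): 21, 32
Layer 1-21: 21 each from A, B, C, D, E, F = 21*6 = 126 chips; eligible A, B, C, D, E, F
Layer 22-32: 11 each from A, B, D, E, F = 11*5 = 55 chips; eligible A, B, D, E, F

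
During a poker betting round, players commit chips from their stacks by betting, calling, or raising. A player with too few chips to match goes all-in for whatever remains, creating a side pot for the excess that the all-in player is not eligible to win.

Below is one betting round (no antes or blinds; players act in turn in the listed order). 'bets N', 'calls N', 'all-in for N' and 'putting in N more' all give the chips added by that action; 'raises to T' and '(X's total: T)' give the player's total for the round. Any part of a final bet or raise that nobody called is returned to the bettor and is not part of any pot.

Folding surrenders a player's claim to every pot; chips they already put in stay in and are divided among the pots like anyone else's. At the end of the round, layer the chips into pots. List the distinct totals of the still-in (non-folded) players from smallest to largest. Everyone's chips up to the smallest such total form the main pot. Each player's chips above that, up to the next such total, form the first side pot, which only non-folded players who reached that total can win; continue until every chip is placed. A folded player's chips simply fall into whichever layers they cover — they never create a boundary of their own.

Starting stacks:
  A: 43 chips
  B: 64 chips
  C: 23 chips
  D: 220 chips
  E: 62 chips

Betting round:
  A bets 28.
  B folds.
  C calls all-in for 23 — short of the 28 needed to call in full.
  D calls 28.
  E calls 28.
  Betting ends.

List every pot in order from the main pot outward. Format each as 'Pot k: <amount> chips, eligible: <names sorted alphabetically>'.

Contributions: A=28, C=23, D=28, E=28
Folded: B
Pot levels (distinct totals of non-folded players): 23, 28
Layer 1-23: 23 each from A, C, D, E = 23*4 = 92 chips; eligible A, C, D, E
Layer 24-28: 5 each from A, D, E = 5*3 = 15 chips; eligible A, D, E

Pot 1: 92 chips, eligible: A, C, D, E
Pot 2: 15 chips, eligible: A, D, E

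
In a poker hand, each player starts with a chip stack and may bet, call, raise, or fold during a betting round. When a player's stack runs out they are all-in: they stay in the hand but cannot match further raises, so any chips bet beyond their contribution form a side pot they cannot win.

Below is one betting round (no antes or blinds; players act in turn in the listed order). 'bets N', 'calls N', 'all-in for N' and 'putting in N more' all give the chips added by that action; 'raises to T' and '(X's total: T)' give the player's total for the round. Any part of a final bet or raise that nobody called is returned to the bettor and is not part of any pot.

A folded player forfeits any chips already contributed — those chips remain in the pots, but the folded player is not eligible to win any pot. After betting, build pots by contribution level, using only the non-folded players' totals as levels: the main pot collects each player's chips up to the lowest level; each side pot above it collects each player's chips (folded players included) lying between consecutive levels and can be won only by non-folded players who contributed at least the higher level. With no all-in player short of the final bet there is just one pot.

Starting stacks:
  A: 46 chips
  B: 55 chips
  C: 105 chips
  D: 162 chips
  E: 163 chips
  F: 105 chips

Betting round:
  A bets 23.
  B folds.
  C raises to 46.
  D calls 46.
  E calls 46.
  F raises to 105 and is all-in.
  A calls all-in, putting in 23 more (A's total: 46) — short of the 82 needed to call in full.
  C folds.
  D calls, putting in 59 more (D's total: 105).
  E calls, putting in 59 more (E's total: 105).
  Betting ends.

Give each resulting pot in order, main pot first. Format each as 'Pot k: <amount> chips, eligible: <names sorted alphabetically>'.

Pot 1: 230 chips, eligible: A, D, E, F
Pot 2: 177 chips, eligible: D, E, F

Derivation:
Contributions: A=46, C=46, D=105, E=105, F=105
Folded: B, C
Pot levels (distinct totals of non-folded players): 46, 105
Layer 1-46: 46 each from A, C, D, E, F = 46*5 = 230 chips; eligible A, D, E, F
Layer 47-105: 59 each from D, E, F = 59*3 = 177 chips; eligible D, E, F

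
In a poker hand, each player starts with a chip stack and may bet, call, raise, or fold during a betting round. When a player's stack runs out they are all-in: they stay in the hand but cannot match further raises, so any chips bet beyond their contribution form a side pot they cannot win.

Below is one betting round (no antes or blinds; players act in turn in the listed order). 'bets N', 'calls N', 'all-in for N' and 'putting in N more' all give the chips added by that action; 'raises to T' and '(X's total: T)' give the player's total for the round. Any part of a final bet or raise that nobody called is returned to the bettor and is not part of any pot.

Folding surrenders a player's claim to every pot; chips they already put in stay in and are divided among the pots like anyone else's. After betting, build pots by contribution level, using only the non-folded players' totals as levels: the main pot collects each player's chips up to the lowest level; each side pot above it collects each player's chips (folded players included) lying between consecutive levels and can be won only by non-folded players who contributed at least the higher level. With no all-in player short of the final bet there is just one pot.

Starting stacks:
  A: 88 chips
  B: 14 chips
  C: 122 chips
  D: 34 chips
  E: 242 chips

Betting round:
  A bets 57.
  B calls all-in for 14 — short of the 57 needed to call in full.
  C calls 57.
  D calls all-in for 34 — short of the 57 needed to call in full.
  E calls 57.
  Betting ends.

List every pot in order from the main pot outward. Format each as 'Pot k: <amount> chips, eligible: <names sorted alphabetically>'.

Contributions: A=57, B=14, C=57, D=34, E=57
Pot levels (distinct totals of non-folded players): 14, 34, 57
Layer 1-14: 14 each from A, B, C, D, E = 14*5 = 70 chips; eligible A, B, C, D, E
Layer 15-34: 20 each from A, C, D, E = 20*4 = 80 chips; eligible A, C, D, E
Layer 35-57: 23 each from A, C, E = 23*3 = 69 chips; eligible A, C, E

Pot 1: 70 chips, eligible: A, B, C, D, E
Pot 2: 80 chips, eligible: A, C, D, E
Pot 3: 69 chips, eligible: A, C, E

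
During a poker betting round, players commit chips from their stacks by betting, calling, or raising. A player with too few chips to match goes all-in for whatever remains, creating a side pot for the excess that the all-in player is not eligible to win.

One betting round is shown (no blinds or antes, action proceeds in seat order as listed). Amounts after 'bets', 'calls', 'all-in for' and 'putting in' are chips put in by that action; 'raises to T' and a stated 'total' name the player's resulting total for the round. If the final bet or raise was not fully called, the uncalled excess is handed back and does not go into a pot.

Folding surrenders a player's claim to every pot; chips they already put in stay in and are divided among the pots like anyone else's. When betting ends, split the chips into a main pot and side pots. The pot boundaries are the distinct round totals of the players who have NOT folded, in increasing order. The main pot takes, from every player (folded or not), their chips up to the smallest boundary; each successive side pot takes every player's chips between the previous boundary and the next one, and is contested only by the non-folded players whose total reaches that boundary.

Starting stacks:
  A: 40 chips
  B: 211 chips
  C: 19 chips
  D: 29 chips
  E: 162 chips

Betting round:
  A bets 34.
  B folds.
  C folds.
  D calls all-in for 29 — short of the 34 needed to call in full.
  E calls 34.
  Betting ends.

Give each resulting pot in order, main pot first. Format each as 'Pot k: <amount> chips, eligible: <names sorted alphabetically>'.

Contributions: A=34, D=29, E=34
Folded: B, C
Pot levels (distinct totals of non-folded players): 29, 34
Layer 1-29: 29 each from A, D, E = 29*3 = 87 chips; eligible A, D, E
Layer 30-34: 5 each from A, E = 5*2 = 10 chips; eligible A, E

Pot 1: 87 chips, eligible: A, D, E
Pot 2: 10 chips, eligible: A, E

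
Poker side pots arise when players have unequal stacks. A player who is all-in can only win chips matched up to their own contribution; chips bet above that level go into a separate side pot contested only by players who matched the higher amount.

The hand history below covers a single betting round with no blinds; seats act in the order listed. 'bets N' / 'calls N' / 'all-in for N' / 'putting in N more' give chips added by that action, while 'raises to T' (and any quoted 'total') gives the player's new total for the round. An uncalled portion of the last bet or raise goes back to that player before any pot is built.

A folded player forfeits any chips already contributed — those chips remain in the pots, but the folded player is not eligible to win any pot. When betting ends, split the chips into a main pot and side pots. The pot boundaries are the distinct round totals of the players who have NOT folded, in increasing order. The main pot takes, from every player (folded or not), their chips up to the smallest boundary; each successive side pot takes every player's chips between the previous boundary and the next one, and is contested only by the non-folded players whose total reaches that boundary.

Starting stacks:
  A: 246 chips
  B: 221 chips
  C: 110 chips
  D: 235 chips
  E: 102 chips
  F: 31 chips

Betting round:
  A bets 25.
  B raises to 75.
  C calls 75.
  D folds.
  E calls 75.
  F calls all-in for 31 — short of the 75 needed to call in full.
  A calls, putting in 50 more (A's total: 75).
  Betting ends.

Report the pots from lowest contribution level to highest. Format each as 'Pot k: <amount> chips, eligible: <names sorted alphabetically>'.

Contributions: A=75, B=75, C=75, E=75, F=31
Folded: D
Pot levels (distinct totals of non-folded players): 31, 75
Layer 1-31: 31 each from A, B, C, E, F = 31*5 = 155 chips; eligible A, B, C, E, F
Layer 32-75: 44 each from A, B, C, E = 44*4 = 176 chips; eligible A, B, C, E

Pot 1: 155 chips, eligible: A, B, C, E, F
Pot 2: 176 chips, eligible: A, B, C, E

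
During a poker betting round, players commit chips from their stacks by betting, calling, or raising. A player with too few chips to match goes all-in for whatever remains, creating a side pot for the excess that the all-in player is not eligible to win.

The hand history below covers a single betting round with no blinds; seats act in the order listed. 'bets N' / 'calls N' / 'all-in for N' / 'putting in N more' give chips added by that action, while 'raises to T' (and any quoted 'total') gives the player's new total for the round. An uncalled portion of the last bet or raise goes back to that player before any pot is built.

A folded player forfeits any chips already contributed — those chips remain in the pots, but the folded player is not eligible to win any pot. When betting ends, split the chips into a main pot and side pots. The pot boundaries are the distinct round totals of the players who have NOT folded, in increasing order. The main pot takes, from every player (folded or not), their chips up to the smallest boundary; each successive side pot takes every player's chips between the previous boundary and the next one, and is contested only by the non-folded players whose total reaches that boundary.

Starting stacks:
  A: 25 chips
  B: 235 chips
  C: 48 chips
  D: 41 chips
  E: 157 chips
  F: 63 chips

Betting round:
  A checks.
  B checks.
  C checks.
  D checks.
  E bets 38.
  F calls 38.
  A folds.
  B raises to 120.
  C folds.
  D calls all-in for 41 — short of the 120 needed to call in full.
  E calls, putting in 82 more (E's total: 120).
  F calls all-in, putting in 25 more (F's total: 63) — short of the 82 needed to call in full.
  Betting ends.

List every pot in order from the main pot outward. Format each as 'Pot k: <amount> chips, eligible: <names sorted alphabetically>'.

Contributions: B=120, D=41, E=120, F=63
Folded: A, C
Pot levels (distinct totals of non-folded players): 41, 63, 120
Layer 1-41: 41 each from B, D, E, F = 41*4 = 164 chips; eligible B, D, E, F
Layer 42-63: 22 each from B, E, F = 22*3 = 66 chips; eligible B, E, F
Layer 64-120: 57 each from B, E = 57*2 = 114 chips; eligible B, E

Pot 1: 164 chips, eligible: B, D, E, F
Pot 2: 66 chips, eligible: B, E, F
Pot 3: 114 chips, eligible: B, E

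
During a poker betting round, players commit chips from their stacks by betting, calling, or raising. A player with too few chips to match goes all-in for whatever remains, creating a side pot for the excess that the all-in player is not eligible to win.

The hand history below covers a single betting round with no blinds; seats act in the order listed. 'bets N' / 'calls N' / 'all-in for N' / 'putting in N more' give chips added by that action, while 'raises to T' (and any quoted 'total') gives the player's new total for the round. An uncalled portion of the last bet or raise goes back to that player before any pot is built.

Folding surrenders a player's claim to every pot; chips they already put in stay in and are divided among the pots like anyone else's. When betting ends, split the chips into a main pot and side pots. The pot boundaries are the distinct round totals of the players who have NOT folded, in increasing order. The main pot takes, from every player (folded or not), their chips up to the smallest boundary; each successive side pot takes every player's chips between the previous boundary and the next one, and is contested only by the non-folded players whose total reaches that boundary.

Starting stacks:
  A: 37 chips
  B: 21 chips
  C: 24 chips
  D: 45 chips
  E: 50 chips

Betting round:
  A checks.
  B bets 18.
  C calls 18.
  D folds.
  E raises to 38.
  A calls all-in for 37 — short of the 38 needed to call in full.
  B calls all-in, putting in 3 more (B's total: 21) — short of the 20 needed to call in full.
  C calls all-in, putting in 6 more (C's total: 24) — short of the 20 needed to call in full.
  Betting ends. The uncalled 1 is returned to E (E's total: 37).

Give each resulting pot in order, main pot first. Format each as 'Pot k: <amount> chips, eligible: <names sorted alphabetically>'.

Pot 1: 84 chips, eligible: A, B, C, E
Pot 2: 9 chips, eligible: A, C, E
Pot 3: 26 chips, eligible: A, E

Derivation:
Contributions (after 1 returned to E): A=37, B=21, C=24, E=37
Folded: D
Pot levels (distinct totals of non-folded players): 21, 24, 37
Layer 1-21: 21 each from A, B, C, E = 21*4 = 84 chips; eligible A, B, C, E
Layer 22-24: 3 each from A, C, E = 3*3 = 9 chips; eligible A, C, E
Layer 25-37: 13 each from A, E = 13*2 = 26 chips; eligible A, E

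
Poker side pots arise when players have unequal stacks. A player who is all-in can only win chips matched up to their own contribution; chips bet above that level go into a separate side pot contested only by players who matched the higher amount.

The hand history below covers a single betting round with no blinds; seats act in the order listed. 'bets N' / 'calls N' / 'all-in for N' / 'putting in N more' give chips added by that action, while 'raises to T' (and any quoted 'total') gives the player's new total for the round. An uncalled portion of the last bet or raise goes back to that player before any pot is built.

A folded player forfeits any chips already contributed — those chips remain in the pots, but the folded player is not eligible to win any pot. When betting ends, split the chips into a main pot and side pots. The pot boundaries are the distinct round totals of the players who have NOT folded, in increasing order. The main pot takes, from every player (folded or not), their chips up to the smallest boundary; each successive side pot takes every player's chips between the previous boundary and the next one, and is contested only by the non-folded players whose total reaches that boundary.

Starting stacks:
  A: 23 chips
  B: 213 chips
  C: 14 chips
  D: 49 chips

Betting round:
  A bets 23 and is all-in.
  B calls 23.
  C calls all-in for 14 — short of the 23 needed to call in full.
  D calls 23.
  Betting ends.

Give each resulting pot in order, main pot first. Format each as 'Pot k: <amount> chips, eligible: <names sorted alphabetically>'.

Pot 1: 56 chips, eligible: A, B, C, D
Pot 2: 27 chips, eligible: A, B, D

Derivation:
Contributions: A=23, B=23, C=14, D=23
Pot levels (distinct totals of non-folded players): 14, 23
Layer 1-14: 14 each from A, B, C, D = 14*4 = 56 chips; eligible A, B, C, D
Layer 15-23: 9 each from A, B, D = 9*3 = 27 chips; eligible A, B, D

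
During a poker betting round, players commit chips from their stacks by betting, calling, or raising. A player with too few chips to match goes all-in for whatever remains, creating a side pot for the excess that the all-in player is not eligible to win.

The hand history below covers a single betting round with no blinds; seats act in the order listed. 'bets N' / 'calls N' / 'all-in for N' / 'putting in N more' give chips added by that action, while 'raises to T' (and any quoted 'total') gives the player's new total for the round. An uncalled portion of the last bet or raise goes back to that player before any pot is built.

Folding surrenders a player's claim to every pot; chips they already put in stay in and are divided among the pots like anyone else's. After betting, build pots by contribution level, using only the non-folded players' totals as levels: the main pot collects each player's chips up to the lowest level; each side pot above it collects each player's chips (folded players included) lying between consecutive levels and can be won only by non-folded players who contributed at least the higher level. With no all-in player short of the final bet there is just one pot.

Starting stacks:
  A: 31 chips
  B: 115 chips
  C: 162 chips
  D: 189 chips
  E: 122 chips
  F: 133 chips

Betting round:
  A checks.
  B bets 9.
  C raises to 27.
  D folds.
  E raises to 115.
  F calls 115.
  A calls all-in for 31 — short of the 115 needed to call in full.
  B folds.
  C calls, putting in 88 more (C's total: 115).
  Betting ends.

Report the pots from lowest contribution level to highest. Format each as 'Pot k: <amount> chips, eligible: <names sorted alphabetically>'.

Contributions: A=31, B=9, C=115, E=115, F=115
Folded: B, D
Pot levels (distinct totals of non-folded players): 31, 115
Layer 1-31: A 31 + B 9 + C 31 + E 31 + F 31 = 133 chips; eligible A, C, E, F
Layer 32-115: 84 each from C, E, F = 84*3 = 252 chips; eligible C, E, F

Pot 1: 133 chips, eligible: A, C, E, F
Pot 2: 252 chips, eligible: C, E, F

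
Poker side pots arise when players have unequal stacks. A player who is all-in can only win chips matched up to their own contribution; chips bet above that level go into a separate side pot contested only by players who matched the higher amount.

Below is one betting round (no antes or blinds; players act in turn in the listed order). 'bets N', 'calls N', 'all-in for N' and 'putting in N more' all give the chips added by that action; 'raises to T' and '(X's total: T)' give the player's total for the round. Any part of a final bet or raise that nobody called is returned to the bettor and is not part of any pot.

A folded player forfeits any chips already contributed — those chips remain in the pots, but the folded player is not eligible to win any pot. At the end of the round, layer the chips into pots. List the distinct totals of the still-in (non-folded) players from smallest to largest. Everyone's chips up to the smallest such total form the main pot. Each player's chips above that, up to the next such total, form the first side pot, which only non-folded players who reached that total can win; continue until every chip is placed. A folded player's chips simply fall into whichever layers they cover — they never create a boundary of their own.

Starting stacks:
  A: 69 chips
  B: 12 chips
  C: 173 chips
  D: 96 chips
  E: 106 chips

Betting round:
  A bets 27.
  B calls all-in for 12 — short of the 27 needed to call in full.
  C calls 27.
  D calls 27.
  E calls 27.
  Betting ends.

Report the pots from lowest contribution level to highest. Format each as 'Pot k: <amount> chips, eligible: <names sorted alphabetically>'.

Contributions: A=27, B=12, C=27, D=27, E=27
Pot levels (distinct totals of non-folded players): 12, 27
Layer 1-12: 12 each from A, B, C, D, E = 12*5 = 60 chips; eligible A, B, C, D, E
Layer 13-27: 15 each from A, C, D, E = 15*4 = 60 chips; eligible A, C, D, E

Pot 1: 60 chips, eligible: A, B, C, D, E
Pot 2: 60 chips, eligible: A, C, D, E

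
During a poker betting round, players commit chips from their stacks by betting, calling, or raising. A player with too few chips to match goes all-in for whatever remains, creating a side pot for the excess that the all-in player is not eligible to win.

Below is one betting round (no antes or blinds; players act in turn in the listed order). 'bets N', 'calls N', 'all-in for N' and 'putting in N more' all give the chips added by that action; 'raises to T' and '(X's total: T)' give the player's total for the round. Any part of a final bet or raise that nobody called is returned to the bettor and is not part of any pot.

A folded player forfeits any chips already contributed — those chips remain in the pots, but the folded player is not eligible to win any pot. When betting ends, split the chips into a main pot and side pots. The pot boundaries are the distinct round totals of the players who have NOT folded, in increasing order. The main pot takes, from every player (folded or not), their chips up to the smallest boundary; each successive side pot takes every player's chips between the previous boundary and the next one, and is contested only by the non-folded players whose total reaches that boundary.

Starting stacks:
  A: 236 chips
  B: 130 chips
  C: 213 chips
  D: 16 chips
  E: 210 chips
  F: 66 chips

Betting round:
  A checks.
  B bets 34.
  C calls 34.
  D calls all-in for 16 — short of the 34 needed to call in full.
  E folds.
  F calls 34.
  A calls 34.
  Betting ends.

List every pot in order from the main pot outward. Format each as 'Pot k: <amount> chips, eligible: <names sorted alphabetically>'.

Pot 1: 80 chips, eligible: A, B, C, D, F
Pot 2: 72 chips, eligible: A, B, C, F

Derivation:
Contributions: A=34, B=34, C=34, D=16, F=34
Folded: E
Pot levels (distinct totals of non-folded players): 16, 34
Layer 1-16: 16 each from A, B, C, D, F = 16*5 = 80 chips; eligible A, B, C, D, F
Layer 17-34: 18 each from A, B, C, F = 18*4 = 72 chips; eligible A, B, C, F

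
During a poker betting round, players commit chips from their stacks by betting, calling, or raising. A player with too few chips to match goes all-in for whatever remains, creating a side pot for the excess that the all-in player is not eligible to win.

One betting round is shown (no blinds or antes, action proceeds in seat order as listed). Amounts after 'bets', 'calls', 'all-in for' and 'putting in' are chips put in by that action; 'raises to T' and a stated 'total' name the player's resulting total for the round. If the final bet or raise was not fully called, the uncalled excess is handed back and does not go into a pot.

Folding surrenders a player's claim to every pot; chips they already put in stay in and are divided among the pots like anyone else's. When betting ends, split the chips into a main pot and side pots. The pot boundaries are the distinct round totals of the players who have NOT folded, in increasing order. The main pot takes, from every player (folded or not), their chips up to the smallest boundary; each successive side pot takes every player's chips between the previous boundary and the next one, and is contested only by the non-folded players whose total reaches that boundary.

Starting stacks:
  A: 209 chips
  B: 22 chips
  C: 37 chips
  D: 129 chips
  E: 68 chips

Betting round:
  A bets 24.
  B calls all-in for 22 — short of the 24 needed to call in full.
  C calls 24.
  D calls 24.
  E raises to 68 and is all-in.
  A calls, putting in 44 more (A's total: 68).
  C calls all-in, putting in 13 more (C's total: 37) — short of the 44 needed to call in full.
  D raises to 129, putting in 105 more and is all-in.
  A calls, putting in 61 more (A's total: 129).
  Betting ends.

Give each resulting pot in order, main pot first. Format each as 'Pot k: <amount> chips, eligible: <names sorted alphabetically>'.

Contributions: A=129, B=22, C=37, D=129, E=68
Pot levels (distinct totals of non-folded players): 22, 37, 68, 129
Layer 1-22: 22 each from A, B, C, D, E = 22*5 = 110 chips; eligible A, B, C, D, E
Layer 23-37: 15 each from A, C, D, E = 15*4 = 60 chips; eligible A, C, D, E
Layer 38-68: 31 each from A, D, E = 31*3 = 93 chips; eligible A, D, E
Layer 69-129: 61 each from A, D = 61*2 = 122 chips; eligible A, D

Pot 1: 110 chips, eligible: A, B, C, D, E
Pot 2: 60 chips, eligible: A, C, D, E
Pot 3: 93 chips, eligible: A, D, E
Pot 4: 122 chips, eligible: A, D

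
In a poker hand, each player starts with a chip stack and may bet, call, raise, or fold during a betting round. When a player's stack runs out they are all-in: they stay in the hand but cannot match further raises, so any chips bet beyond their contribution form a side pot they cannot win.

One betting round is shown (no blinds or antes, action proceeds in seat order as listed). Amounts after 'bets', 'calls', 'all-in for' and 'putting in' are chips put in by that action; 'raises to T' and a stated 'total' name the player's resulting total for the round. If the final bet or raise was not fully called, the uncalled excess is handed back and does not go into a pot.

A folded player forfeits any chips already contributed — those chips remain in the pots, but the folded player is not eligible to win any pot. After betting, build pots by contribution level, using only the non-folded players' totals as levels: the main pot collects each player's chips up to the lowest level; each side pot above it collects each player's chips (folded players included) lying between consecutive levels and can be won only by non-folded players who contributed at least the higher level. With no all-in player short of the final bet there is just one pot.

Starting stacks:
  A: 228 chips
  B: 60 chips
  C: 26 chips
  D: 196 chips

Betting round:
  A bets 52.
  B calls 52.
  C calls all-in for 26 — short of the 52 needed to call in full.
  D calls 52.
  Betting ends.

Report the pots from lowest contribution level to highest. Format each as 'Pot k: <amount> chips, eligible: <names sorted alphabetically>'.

Pot 1: 104 chips, eligible: A, B, C, D
Pot 2: 78 chips, eligible: A, B, D

Derivation:
Contributions: A=52, B=52, C=26, D=52
Pot levels (distinct totals of non-folded players): 26, 52
Layer 1-26: 26 each from A, B, C, D = 26*4 = 104 chips; eligible A, B, C, D
Layer 27-52: 26 each from A, B, D = 26*3 = 78 chips; eligible A, B, D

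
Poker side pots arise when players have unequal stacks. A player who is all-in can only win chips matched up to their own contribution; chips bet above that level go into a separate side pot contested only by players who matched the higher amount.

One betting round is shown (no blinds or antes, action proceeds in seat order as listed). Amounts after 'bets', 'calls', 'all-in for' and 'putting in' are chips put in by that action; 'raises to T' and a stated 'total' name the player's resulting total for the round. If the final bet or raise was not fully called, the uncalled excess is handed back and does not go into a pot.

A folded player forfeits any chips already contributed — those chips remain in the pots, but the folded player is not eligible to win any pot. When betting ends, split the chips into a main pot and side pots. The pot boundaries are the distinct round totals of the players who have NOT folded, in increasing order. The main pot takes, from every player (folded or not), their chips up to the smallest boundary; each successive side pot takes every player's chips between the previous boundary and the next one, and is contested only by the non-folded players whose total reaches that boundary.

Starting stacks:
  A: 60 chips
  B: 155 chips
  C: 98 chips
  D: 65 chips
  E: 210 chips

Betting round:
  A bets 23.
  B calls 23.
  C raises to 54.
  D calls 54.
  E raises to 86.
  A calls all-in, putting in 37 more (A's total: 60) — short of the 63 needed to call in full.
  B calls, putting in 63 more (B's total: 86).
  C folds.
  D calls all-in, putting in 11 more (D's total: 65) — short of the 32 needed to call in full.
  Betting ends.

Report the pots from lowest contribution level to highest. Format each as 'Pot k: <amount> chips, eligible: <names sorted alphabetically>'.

Contributions: A=60, B=86, C=54, D=65, E=86
Folded: C
Pot levels (distinct totals of non-folded players): 60, 65, 86
Layer 1-60: A 60 + B 60 + C 54 + D 60 + E 60 = 294 chips; eligible A, B, D, E
Layer 61-65: 5 each from B, D, E = 5*3 = 15 chips; eligible B, D, E
Layer 66-86: 21 each from B, E = 21*2 = 42 chips; eligible B, E

Pot 1: 294 chips, eligible: A, B, D, E
Pot 2: 15 chips, eligible: B, D, E
Pot 3: 42 chips, eligible: B, E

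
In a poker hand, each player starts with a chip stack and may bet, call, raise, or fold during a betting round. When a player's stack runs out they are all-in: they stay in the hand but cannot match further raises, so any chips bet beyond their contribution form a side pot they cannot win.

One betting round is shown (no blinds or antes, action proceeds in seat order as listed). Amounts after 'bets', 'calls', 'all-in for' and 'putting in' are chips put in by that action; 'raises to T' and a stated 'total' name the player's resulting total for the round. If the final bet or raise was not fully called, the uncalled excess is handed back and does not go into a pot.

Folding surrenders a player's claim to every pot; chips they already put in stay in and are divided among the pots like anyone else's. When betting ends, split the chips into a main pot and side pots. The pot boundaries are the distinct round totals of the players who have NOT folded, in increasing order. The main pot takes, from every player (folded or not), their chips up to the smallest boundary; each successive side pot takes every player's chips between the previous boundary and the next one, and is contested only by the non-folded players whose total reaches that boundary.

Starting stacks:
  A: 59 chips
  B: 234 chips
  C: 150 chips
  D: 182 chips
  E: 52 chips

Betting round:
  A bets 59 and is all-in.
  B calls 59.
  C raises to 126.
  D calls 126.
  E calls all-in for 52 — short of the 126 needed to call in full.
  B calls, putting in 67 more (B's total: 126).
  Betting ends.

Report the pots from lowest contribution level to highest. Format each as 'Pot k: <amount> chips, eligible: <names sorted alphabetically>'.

Pot 1: 260 chips, eligible: A, B, C, D, E
Pot 2: 28 chips, eligible: A, B, C, D
Pot 3: 201 chips, eligible: B, C, D

Derivation:
Contributions: A=59, B=126, C=126, D=126, E=52
Pot levels (distinct totals of non-folded players): 52, 59, 126
Layer 1-52: 52 each from A, B, C, D, E = 52*5 = 260 chips; eligible A, B, C, D, E
Layer 53-59: 7 each from A, B, C, D = 7*4 = 28 chips; eligible A, B, C, D
Layer 60-126: 67 each from B, C, D = 67*3 = 201 chips; eligible B, C, D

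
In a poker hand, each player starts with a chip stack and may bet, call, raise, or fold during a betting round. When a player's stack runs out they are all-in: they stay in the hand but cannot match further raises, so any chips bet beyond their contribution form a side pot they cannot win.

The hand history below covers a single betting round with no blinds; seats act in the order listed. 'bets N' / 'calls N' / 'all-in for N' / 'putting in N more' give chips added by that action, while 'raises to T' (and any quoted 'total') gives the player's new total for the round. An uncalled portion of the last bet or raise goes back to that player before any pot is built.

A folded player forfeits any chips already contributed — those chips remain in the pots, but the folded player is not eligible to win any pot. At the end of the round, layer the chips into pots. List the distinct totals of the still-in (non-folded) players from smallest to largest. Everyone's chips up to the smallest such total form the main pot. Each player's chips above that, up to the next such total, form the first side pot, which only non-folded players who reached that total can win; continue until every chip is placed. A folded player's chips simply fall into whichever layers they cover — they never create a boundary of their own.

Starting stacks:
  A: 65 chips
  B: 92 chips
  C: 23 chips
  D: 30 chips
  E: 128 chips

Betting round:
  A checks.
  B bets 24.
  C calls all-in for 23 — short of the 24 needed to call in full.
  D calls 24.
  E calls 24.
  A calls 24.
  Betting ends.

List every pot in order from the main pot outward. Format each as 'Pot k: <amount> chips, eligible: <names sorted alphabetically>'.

Contributions: A=24, B=24, C=23, D=24, E=24
Pot levels (distinct totals of non-folded players): 23, 24
Layer 1-23: 23 each from A, B, C, D, E = 23*5 = 115 chips; eligible A, B, C, D, E
Layer 24-24: 1 each from A, B, D, E = 1*4 = 4 chips; eligible A, B, D, E

Pot 1: 115 chips, eligible: A, B, C, D, E
Pot 2: 4 chips, eligible: A, B, D, E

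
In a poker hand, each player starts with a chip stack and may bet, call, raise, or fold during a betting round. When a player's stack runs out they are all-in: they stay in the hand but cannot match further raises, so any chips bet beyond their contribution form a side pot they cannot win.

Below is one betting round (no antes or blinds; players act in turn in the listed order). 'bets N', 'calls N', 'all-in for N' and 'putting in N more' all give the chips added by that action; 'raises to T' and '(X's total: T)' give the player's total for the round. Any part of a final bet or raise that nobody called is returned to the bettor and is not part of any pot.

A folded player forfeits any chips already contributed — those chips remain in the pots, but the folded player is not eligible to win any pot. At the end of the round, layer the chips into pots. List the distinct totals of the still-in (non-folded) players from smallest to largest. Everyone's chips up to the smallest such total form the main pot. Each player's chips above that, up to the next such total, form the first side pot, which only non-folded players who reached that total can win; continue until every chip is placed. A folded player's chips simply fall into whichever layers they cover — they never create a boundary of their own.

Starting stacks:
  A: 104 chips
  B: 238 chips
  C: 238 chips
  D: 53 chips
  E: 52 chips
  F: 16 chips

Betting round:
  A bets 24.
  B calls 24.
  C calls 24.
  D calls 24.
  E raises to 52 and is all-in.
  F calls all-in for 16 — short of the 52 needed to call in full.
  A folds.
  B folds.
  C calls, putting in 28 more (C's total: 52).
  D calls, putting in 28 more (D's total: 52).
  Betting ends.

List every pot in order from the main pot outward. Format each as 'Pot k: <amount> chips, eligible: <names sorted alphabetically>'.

Contributions: A=24, B=24, C=52, D=52, E=52, F=16
Folded: A, B
Pot levels (distinct totals of non-folded players): 16, 52
Layer 1-16: 16 each from A, B, C, D, E, F = 16*6 = 96 chips; eligible C, D, E, F
Layer 17-52: A 8 + B 8 + C 36 + D 36 + E 36 = 124 chips; eligible C, D, E

Pot 1: 96 chips, eligible: C, D, E, F
Pot 2: 124 chips, eligible: C, D, E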